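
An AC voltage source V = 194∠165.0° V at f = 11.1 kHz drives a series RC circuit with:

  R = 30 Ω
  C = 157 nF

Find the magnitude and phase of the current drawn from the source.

Step 1 — Angular frequency: ω = 2π·f = 2π·1.11e+04 = 6.974e+04 rad/s.
Step 2 — Component impedances:
  R: Z = R = 30 Ω
  C: Z = 1/(jωC) = -j/(ω·C) = 0 - j91.33 Ω
Step 3 — Series combination: Z_total = R + C = 30 - j91.33 Ω = 96.13∠-71.8° Ω.
Step 4 — Source phasor: V = 194∠165.0° V = -187.4 + j50.21 V.
Step 5 — Ohm's law: I = V / Z_total = (-187.4 + j50.21) / (30 - j91.33) = -1.105 - j1.689 A.
Step 6 — Convert to polar: |I| = 2.018 A, ∠I = -123.2°.

I = 2.018∠-123.2° A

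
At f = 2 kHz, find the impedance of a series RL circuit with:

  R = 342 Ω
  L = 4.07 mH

Step 1 — Angular frequency: ω = 2π·f = 2π·2000 = 1.257e+04 rad/s.
Step 2 — Component impedances:
  R: Z = R = 342 Ω
  L: Z = jωL = j·1.257e+04·0.00407 = 0 + j51.15 Ω
Step 3 — Series combination: Z_total = R + L = 342 + j51.15 Ω = 345.8∠8.5° Ω.

Z = 342 + j51.15 Ω = 345.8∠8.5° Ω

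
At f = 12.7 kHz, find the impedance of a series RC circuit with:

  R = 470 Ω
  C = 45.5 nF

Step 1 — Angular frequency: ω = 2π·f = 2π·1.27e+04 = 7.98e+04 rad/s.
Step 2 — Component impedances:
  R: Z = R = 470 Ω
  C: Z = 1/(jωC) = -j/(ω·C) = 0 - j275.4 Ω
Step 3 — Series combination: Z_total = R + C = 470 - j275.4 Ω = 544.8∠-30.4° Ω.

Z = 470 - j275.4 Ω = 544.8∠-30.4° Ω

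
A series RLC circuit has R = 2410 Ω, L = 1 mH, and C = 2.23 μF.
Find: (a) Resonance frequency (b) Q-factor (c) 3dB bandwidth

Step 1 — Resonance: ω₀ = 1/√(LC) = 1/√(0.001·2.23e-06) = 2.118e+04 rad/s.
Step 2 — f₀ = ω₀/(2π) = 3370 Hz.
Step 3 — Series Q: Q = ω₀L/R = 2.118e+04·0.001/2410 = 0.008787.
Step 4 — Bandwidth: Δω = ω₀/Q = 2.41e+06 rad/s; BW = Δω/(2π) = 3.836e+05 Hz.

(a) f₀ = 3370 Hz  (b) Q = 0.008787  (c) BW = 3.836e+05 Hz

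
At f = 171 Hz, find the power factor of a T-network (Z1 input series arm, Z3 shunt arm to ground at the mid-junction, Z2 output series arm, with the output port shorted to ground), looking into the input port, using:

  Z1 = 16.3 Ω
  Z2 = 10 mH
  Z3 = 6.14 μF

Step 1 — Angular frequency: ω = 2π·f = 2π·171 = 1074 rad/s.
Step 2 — Component impedances:
  Z1: Z = R = 16.3 Ω
  Z2: Z = jωL = j·1074·0.01 = 0 + j10.74 Ω
  Z3: Z = 1/(jωC) = -j/(ω·C) = 0 - j151.6 Ω
Step 3 — With the output port shorted to ground, the output series arm Z2 runs from the junction to ground; the shunt arm Z3 also runs from the junction to ground. They appear in parallel: Z3 || Z2 = 0 + j11.56 Ω.
Step 4 — Series with input arm Z1: Z_in = Z1 + (Z3 || Z2) = 16.3 + j11.56 Ω = 19.99∠35.4° Ω.
Step 5 — Power factor: PF = cos(φ) = Re(Z)/|Z| = 16.3/19.985 = 0.8156.
Step 6 — Type: Im(Z) = 11.56 ⇒ lagging (phase φ = 35.4°).

PF = 0.8156 (lagging, φ = 35.4°)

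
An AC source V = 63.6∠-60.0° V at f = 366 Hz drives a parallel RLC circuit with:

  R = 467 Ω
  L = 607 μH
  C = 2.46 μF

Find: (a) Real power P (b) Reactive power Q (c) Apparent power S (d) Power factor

Step 1 — Angular frequency: ω = 2π·f = 2π·366 = 2300 rad/s.
Step 2 — Component impedances:
  R: Z = R = 467 Ω
  L: Z = jωL = j·2300·0.000607 = 0 + j1.396 Ω
  C: Z = 1/(jωC) = -j/(ω·C) = 0 - j176.8 Ω
Step 3 — Parallel combination: 1/Z_total = 1/R + 1/L + 1/C; Z_total = 0.004239 + j1.407 Ω = 1.407∠89.8° Ω.
Step 4 — Source phasor: V = 63.6∠-60.0° V = 31.8 - j55.08 V.
Step 5 — Current: I = V / Z = -39.08 - j22.72 A = 45.2∠-149.8° A.
Step 6 — Complex power: S = V·I* = 8.662 + j2875 VA.
Step 7 — Real power: P = Re(S) = 8.662 W.
Step 8 — Reactive power: Q = Im(S) = 2875 VAR.
Step 9 — Apparent power: |S| = 2875 VA.
Step 10 — Power factor: PF = P/|S| = 0.003013 (lagging).

(a) P = 8.662 W  (b) Q = 2875 VAR  (c) S = 2875 VA  (d) PF = 0.003013 (lagging)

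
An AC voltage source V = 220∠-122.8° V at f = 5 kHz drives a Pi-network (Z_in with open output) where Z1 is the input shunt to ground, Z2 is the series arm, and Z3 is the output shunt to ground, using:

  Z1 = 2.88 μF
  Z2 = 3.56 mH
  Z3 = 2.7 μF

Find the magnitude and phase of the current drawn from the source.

Step 1 — Angular frequency: ω = 2π·f = 2π·5000 = 3.142e+04 rad/s.
Step 2 — Component impedances:
  Z1: Z = 1/(jωC) = -j/(ω·C) = 0 - j11.05 Ω
  Z2: Z = jωL = j·3.142e+04·0.00356 = 0 + j111.8 Ω
  Z3: Z = 1/(jωC) = -j/(ω·C) = 0 - j11.79 Ω
Step 3 — With open output, the series arm Z2 and the output shunt Z3 appear in series to ground: Z2 + Z3 = 0 + j100.1 Ω.
Step 4 — Parallel with input shunt Z1: Z_in = Z1 || (Z2 + Z3) = 0 - j12.42 Ω = 12.42∠-90.0° Ω.
Step 5 — Source phasor: V = 220∠-122.8° V = -119.2 - j184.9 V.
Step 6 — Ohm's law: I = V / Z_total = (-119.2 - j184.9) / (0 - j12.42) = 14.88 - j9.592 A.
Step 7 — Convert to polar: |I| = 17.71 A, ∠I = -32.8°.

I = 17.71∠-32.8° A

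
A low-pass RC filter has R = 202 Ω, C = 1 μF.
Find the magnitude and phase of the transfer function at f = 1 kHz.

Step 1 — Angular frequency: ω = 2π·1000 = 6283 rad/s.
Step 2 — Transfer function: H(jω) = 1/(1 + jωRC).
Step 3 — Denominator: 1 + jωRC = 1 + j·6283·202·1e-06 = 1 + j1.269.
Step 4 — H = 0.383 - j0.4861.
Step 5 — Magnitude: |H| = 0.6189 (-4.2 dB); phase: φ = -51.8°.

|H| = 0.6189 (-4.2 dB), φ = -51.8°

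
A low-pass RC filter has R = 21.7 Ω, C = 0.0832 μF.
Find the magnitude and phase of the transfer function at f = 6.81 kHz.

Step 1 — Angular frequency: ω = 2π·6810 = 4.279e+04 rad/s.
Step 2 — Transfer function: H(jω) = 1/(1 + jωRC).
Step 3 — Denominator: 1 + jωRC = 1 + j·4.279e+04·21.7·8.32e-08 = 1 + j0.07725.
Step 4 — H = 0.9941 - j0.07679.
Step 5 — Magnitude: |H| = 0.997 (-0.0 dB); phase: φ = -4.4°.

|H| = 0.997 (-0.0 dB), φ = -4.4°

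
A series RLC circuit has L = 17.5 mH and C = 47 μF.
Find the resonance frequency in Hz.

Step 1 — Resonance condition Im(Z)=0 gives ω₀ = 1/√(LC).
Step 2 — ω₀ = 1/√(0.0175·4.7e-05) = 1103 rad/s.
Step 3 — f₀ = ω₀/(2π) = 175.5 Hz.

f₀ = 175.5 Hz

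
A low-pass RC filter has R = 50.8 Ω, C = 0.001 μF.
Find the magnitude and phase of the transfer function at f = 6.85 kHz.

Step 1 — Angular frequency: ω = 2π·6850 = 4.304e+04 rad/s.
Step 2 — Transfer function: H(jω) = 1/(1 + jωRC).
Step 3 — Denominator: 1 + jωRC = 1 + j·4.304e+04·50.8·1e-09 = 1 + j0.002186.
Step 4 — H = 1 - j0.002186.
Step 5 — Magnitude: |H| = 1 (-0.0 dB); phase: φ = -0.1°.

|H| = 1 (-0.0 dB), φ = -0.1°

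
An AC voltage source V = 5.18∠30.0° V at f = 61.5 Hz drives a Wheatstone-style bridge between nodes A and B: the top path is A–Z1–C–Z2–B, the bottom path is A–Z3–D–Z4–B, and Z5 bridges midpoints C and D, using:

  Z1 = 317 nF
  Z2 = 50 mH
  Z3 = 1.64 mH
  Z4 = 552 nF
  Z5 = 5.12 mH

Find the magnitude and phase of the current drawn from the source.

Step 1 — Angular frequency: ω = 2π·f = 2π·61.5 = 386.4 rad/s.
Step 2 — Component impedances:
  Z1: Z = 1/(jωC) = -j/(ω·C) = 0 - j8164 Ω
  Z2: Z = jωL = j·386.4·0.05 = 0 + j19.32 Ω
  Z3: Z = jωL = j·386.4·0.00164 = 0 + j0.6337 Ω
  Z4: Z = 1/(jωC) = -j/(ω·C) = 0 - j4688 Ω
  Z5: Z = jωL = j·386.4·0.00512 = 0 + j1.978 Ω
Step 3 — Bridge requires nodal analysis (the Z5 bridge couples midpoints C and D, so the two paths cannot be reduced to a simple series/parallel combination). Setting node B to ground and injecting 1 A at node A, the 3-node admittance system at A, C, D solves to V_A = Z_AB = 0 + j22.03 Ω = 22.03∠90.0° Ω.
Step 4 — Source phasor: V = 5.18∠30.0° V = 4.486 + j2.59 V.
Step 5 — Ohm's law: I = V / Z_total = (4.486 + j2.59) / (0 + j22.03) = 0.1176 - j0.2036 A.
Step 6 — Convert to polar: |I| = 0.2351 A, ∠I = -60.0°.

I = 0.2351∠-60.0° A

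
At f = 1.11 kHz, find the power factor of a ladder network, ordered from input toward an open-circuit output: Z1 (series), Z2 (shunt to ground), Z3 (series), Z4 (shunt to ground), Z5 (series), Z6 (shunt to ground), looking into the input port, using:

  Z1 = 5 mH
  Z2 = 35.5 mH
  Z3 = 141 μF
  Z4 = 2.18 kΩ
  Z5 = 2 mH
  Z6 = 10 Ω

Step 1 — Angular frequency: ω = 2π·f = 2π·1110 = 6974 rad/s.
Step 2 — Component impedances:
  Z1: Z = jωL = j·6974·0.005 = 0 + j34.87 Ω
  Z2: Z = jωL = j·6974·0.0355 = 0 + j247.6 Ω
  Z3: Z = 1/(jωC) = -j/(ω·C) = 0 - j1.017 Ω
  Z4: Z = R = 2180 Ω
  Z5: Z = jωL = j·6974·0.002 = 0 + j13.95 Ω
  Z6: Z = R = 10 Ω
Step 3 — Ladder network (open output): work backward from the far end, alternating series and parallel combinations. Z_in = 9.066 + j47.4 Ω = 48.26∠79.2° Ω.
Step 4 — Power factor: PF = cos(φ) = Re(Z)/|Z| = 9.066/48.26 = 0.1879.
Step 5 — Type: Im(Z) = 47.4 ⇒ lagging (phase φ = 79.2°).

PF = 0.1879 (lagging, φ = 79.2°)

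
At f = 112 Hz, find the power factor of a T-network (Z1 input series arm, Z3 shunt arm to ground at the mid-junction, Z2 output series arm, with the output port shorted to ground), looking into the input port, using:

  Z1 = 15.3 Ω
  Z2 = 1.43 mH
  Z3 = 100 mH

Step 1 — Angular frequency: ω = 2π·f = 2π·112 = 703.7 rad/s.
Step 2 — Component impedances:
  Z1: Z = R = 15.3 Ω
  Z2: Z = jωL = j·703.7·0.00143 = 0 + j1.006 Ω
  Z3: Z = jωL = j·703.7·0.1 = 0 + j70.37 Ω
Step 3 — With the output port shorted to ground, the output series arm Z2 runs from the junction to ground; the shunt arm Z3 also runs from the junction to ground. They appear in parallel: Z3 || Z2 = 0 + j0.9921 Ω.
Step 4 — Series with input arm Z1: Z_in = Z1 + (Z3 || Z2) = 15.3 + j0.9921 Ω = 15.33∠3.7° Ω.
Step 5 — Power factor: PF = cos(φ) = Re(Z)/|Z| = 15.3/15.332 = 0.9979.
Step 6 — Type: Im(Z) = 0.9921 ⇒ lagging (phase φ = 3.7°).

PF = 0.9979 (lagging, φ = 3.7°)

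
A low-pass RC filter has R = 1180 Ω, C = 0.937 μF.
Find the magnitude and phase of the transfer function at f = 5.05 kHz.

Step 1 — Angular frequency: ω = 2π·5050 = 3.173e+04 rad/s.
Step 2 — Transfer function: H(jω) = 1/(1 + jωRC).
Step 3 — Denominator: 1 + jωRC = 1 + j·3.173e+04·1180·9.37e-07 = 1 + j35.08.
Step 4 — H = 0.0008118 - j0.02848.
Step 5 — Magnitude: |H| = 0.02849 (-30.9 dB); phase: φ = -88.4°.

|H| = 0.02849 (-30.9 dB), φ = -88.4°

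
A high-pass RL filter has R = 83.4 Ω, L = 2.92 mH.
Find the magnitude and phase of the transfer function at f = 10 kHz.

Step 1 — Angular frequency: ω = 2π·1e+04 = 6.283e+04 rad/s.
Step 2 — Transfer function: H(jω) = jωL/(R + jωL).
Step 3 — Numerator jωL = j·183.5; denominator R + jωL = 83.4 + j183.5.
Step 4 — H = 0.8288 + j0.3767.
Step 5 — Magnitude: |H| = 0.9104 (-0.8 dB); phase: φ = 24.4°.

|H| = 0.9104 (-0.8 dB), φ = 24.4°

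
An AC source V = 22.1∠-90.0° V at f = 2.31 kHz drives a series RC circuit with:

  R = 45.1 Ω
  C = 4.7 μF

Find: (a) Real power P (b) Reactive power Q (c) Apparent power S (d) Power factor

Step 1 — Angular frequency: ω = 2π·f = 2π·2310 = 1.451e+04 rad/s.
Step 2 — Component impedances:
  R: Z = R = 45.1 Ω
  C: Z = 1/(jωC) = -j/(ω·C) = 0 - j14.66 Ω
Step 3 — Series combination: Z_total = R + C = 45.1 - j14.66 Ω = 47.42∠-18.0° Ω.
Step 4 — Source phasor: V = 22.1∠-90.0° V = 0 - j22.1 V.
Step 5 — Current: I = V / Z = 0.1441 - j0.4432 A = 0.466∠-72.0° A.
Step 6 — Complex power: S = V·I* = 9.795 - j3.184 VA.
Step 7 — Real power: P = Re(S) = 9.795 W.
Step 8 — Reactive power: Q = Im(S) = -3.184 VAR.
Step 9 — Apparent power: |S| = 10.3 VA.
Step 10 — Power factor: PF = P/|S| = 0.951 (leading).

(a) P = 9.795 W  (b) Q = -3.184 VAR  (c) S = 10.3 VA  (d) PF = 0.951 (leading)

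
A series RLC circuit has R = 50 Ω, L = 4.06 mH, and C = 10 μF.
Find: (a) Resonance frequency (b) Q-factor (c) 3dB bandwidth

Step 1 — Resonance: ω₀ = 1/√(LC) = 1/√(0.00406·1e-05) = 4963 rad/s.
Step 2 — f₀ = ω₀/(2π) = 789.9 Hz.
Step 3 — Series Q: Q = ω₀L/R = 4963·0.00406/50 = 0.403.
Step 4 — Bandwidth: Δω = ω₀/Q = 1.232e+04 rad/s; BW = Δω/(2π) = 1960 Hz.

(a) f₀ = 789.9 Hz  (b) Q = 0.403  (c) BW = 1960 Hz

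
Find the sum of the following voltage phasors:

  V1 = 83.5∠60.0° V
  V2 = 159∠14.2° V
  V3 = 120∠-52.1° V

Step 1 — Convert each phasor to rectangular form:
  V1 = 83.5·(cos(60.0°) + j·sin(60.0°)) = 41.75 + j72.31 V
  V2 = 159·(cos(14.2°) + j·sin(14.2°)) = 154.1 + j39 V
  V3 = 120·(cos(-52.1°) + j·sin(-52.1°)) = 73.71 - j94.69 V
Step 2 — Sum components: V_total = 269.6 + j16.63 V.
Step 3 — Convert to polar: |V_total| = 270.1 V, ∠V_total = 3.5°.

V_total = 270.1∠3.5° V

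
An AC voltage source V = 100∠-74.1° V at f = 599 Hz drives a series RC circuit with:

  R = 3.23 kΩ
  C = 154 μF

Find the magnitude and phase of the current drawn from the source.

Step 1 — Angular frequency: ω = 2π·f = 2π·599 = 3764 rad/s.
Step 2 — Component impedances:
  R: Z = R = 3230 Ω
  C: Z = 1/(jωC) = -j/(ω·C) = 0 - j1.725 Ω
Step 3 — Series combination: Z_total = R + C = 3230 - j1.725 Ω = 3230∠-0.0° Ω.
Step 4 — Source phasor: V = 100∠-74.1° V = 27.4 - j96.17 V.
Step 5 — Ohm's law: I = V / Z_total = (27.4 - j96.17) / (3230 - j1.725) = 0.008498 - j0.02977 A.
Step 6 — Convert to polar: |I| = 0.03096 A, ∠I = -74.1°.

I = 0.03096∠-74.1° A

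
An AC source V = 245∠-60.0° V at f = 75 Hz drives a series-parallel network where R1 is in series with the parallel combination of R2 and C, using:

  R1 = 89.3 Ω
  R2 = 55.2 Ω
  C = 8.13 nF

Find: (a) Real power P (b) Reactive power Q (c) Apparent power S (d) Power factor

Step 1 — Angular frequency: ω = 2π·f = 2π·75 = 471.2 rad/s.
Step 2 — Component impedances:
  R1: Z = R = 89.3 Ω
  R2: Z = R = 55.2 Ω
  C: Z = 1/(jωC) = -j/(ω·C) = 0 - j2.61e+05 Ω
Step 3 — Parallel branch: R2 || C = 1/(1/R2 + 1/C) = 55.2 - j0.01167 Ω.
Step 4 — Series with R1: Z_total = R1 + (R2 || C) = 144.5 - j0.01167 Ω = 144.5∠-0.0° Ω.
Step 5 — Source phasor: V = 245∠-60.0° V = 122.5 - j212.2 V.
Step 6 — Current: I = V / Z = 0.8479 - j1.468 A = 1.696∠-60.0° A.
Step 7 — Complex power: S = V·I* = 415.4 - j0.03356 VA.
Step 8 — Real power: P = Re(S) = 415.4 W.
Step 9 — Reactive power: Q = Im(S) = -0.03356 VAR.
Step 10 — Apparent power: |S| = 415.4 VA.
Step 11 — Power factor: PF = P/|S| = 1 (leading).

(a) P = 415.4 W  (b) Q = -0.03356 VAR  (c) S = 415.4 VA  (d) PF = 1 (leading)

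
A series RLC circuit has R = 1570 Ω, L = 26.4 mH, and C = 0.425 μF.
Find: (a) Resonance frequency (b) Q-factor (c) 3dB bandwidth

Step 1 — Resonance: ω₀ = 1/√(LC) = 1/√(0.0264·4.25e-07) = 9441 rad/s.
Step 2 — f₀ = ω₀/(2π) = 1503 Hz.
Step 3 — Series Q: Q = ω₀L/R = 9441·0.0264/1570 = 0.1587.
Step 4 — Bandwidth: Δω = ω₀/Q = 5.947e+04 rad/s; BW = Δω/(2π) = 9465 Hz.

(a) f₀ = 1503 Hz  (b) Q = 0.1587  (c) BW = 9465 Hz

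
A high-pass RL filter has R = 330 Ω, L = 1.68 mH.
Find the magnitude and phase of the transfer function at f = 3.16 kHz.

Step 1 — Angular frequency: ω = 2π·3160 = 1.985e+04 rad/s.
Step 2 — Transfer function: H(jω) = jωL/(R + jωL).
Step 3 — Numerator jωL = j·33.36; denominator R + jωL = 330 + j33.36.
Step 4 — H = 0.01011 + j0.1001.
Step 5 — Magnitude: |H| = 0.1006 (-20.0 dB); phase: φ = 84.2°.

|H| = 0.1006 (-20.0 dB), φ = 84.2°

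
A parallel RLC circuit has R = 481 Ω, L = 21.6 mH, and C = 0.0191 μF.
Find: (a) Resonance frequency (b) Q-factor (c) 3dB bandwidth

Step 1 — Resonance: ω₀ = 1/√(LC) = 1/√(0.0216·1.91e-08) = 4.923e+04 rad/s.
Step 2 — f₀ = ω₀/(2π) = 7836 Hz.
Step 3 — Parallel Q: Q = R/(ω₀L) = 481/(4.923e+04·0.0216) = 0.4523.
Step 4 — Bandwidth: Δω = ω₀/Q = 1.088e+05 rad/s; BW = Δω/(2π) = 1.732e+04 Hz.

(a) f₀ = 7836 Hz  (b) Q = 0.4523  (c) BW = 1.732e+04 Hz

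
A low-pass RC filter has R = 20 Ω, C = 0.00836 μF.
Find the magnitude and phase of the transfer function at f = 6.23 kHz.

Step 1 — Angular frequency: ω = 2π·6230 = 3.914e+04 rad/s.
Step 2 — Transfer function: H(jω) = 1/(1 + jωRC).
Step 3 — Denominator: 1 + jωRC = 1 + j·3.914e+04·20·8.36e-09 = 1 + j0.006545.
Step 4 — H = 1 - j0.006545.
Step 5 — Magnitude: |H| = 1 (-0.0 dB); phase: φ = -0.4°.

|H| = 1 (-0.0 dB), φ = -0.4°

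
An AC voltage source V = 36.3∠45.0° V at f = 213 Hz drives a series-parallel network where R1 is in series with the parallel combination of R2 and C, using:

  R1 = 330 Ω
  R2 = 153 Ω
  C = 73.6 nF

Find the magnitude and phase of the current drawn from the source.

Step 1 — Angular frequency: ω = 2π·f = 2π·213 = 1338 rad/s.
Step 2 — Component impedances:
  R1: Z = R = 330 Ω
  R2: Z = R = 153 Ω
  C: Z = 1/(jωC) = -j/(ω·C) = 0 - j1.015e+04 Ω
Step 3 — Parallel branch: R2 || C = 1/(1/R2 + 1/C) = 153 - j2.305 Ω.
Step 4 — Series with R1: Z_total = R1 + (R2 || C) = 483 - j2.305 Ω = 483∠-0.3° Ω.
Step 5 — Source phasor: V = 36.3∠45.0° V = 25.67 + j25.67 V.
Step 6 — Ohm's law: I = V / Z_total = (25.67 + j25.67) / (483 - j2.305) = 0.05289 + j0.0534 A.
Step 7 — Convert to polar: |I| = 0.07516 A, ∠I = 45.3°.

I = 0.07516∠45.3° A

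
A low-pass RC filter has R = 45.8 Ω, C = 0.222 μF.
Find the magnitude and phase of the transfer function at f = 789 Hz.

Step 1 — Angular frequency: ω = 2π·789 = 4957 rad/s.
Step 2 — Transfer function: H(jω) = 1/(1 + jωRC).
Step 3 — Denominator: 1 + jωRC = 1 + j·4957·45.8·2.22e-07 = 1 + j0.05041.
Step 4 — H = 0.9975 - j0.05028.
Step 5 — Magnitude: |H| = 0.9987 (-0.0 dB); phase: φ = -2.9°.

|H| = 0.9987 (-0.0 dB), φ = -2.9°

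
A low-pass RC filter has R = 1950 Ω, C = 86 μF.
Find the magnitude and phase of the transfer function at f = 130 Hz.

Step 1 — Angular frequency: ω = 2π·130 = 816.8 rad/s.
Step 2 — Transfer function: H(jω) = 1/(1 + jωRC).
Step 3 — Denominator: 1 + jωRC = 1 + j·816.8·1950·8.6e-05 = 1 + j137.
Step 4 — H = 5.329e-05 - j0.0073.
Step 5 — Magnitude: |H| = 0.0073 (-42.7 dB); phase: φ = -89.6°.

|H| = 0.0073 (-42.7 dB), φ = -89.6°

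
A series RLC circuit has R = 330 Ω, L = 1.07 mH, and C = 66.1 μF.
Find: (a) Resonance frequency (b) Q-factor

Step 1 — Resonance condition Im(Z)=0 gives ω₀ = 1/√(LC).
Step 2 — ω₀ = 1/√(0.00107·6.61e-05) = 3760 rad/s.
Step 3 — f₀ = ω₀/(2π) = 598.4 Hz.
Step 4 — Series Q: Q = ω₀L/R = 3760·0.00107/330 = 0.01219.

(a) f₀ = 598.4 Hz  (b) Q = 0.01219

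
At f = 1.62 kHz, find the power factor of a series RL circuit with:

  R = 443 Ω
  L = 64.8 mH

Step 1 — Angular frequency: ω = 2π·f = 2π·1620 = 1.018e+04 rad/s.
Step 2 — Component impedances:
  R: Z = R = 443 Ω
  L: Z = jωL = j·1.018e+04·0.0648 = 0 + j659.6 Ω
Step 3 — Series combination: Z_total = R + L = 443 + j659.6 Ω = 794.5∠56.1° Ω.
Step 4 — Power factor: PF = cos(φ) = Re(Z)/|Z| = 443/794.5 = 0.5576.
Step 5 — Type: Im(Z) = 659.6 ⇒ lagging (phase φ = 56.1°).

PF = 0.5576 (lagging, φ = 56.1°)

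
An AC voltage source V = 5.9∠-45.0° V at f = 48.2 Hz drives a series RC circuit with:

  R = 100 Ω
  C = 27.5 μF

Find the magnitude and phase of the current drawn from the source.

Step 1 — Angular frequency: ω = 2π·f = 2π·48.2 = 302.8 rad/s.
Step 2 — Component impedances:
  R: Z = R = 100 Ω
  C: Z = 1/(jωC) = -j/(ω·C) = 0 - j120.1 Ω
Step 3 — Series combination: Z_total = R + C = 100 - j120.1 Ω = 156.3∠-50.2° Ω.
Step 4 — Source phasor: V = 5.9∠-45.0° V = 4.172 - j4.172 V.
Step 5 — Ohm's law: I = V / Z_total = (4.172 - j4.172) / (100 - j120.1) = 0.0376 + j0.003429 A.
Step 6 — Convert to polar: |I| = 0.03776 A, ∠I = 5.2°.

I = 0.03776∠5.2° A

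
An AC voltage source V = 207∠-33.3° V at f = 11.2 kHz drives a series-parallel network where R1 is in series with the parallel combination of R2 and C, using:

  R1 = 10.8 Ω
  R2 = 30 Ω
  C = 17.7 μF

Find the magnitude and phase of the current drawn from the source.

Step 1 — Angular frequency: ω = 2π·f = 2π·1.12e+04 = 7.037e+04 rad/s.
Step 2 — Component impedances:
  R1: Z = R = 10.8 Ω
  R2: Z = R = 30 Ω
  C: Z = 1/(jωC) = -j/(ω·C) = 0 - j0.8028 Ω
Step 3 — Parallel branch: R2 || C = 1/(1/R2 + 1/C) = 0.02147 - j0.8023 Ω.
Step 4 — Series with R1: Z_total = R1 + (R2 || C) = 10.82 - j0.8023 Ω = 10.85∠-4.2° Ω.
Step 5 — Source phasor: V = 207∠-33.3° V = 173 - j113.6 V.
Step 6 — Ohm's law: I = V / Z_total = (173 - j113.6) / (10.82 - j0.8023) = 16.67 - j9.266 A.
Step 7 — Convert to polar: |I| = 19.08 A, ∠I = -29.1°.

I = 19.08∠-29.1° A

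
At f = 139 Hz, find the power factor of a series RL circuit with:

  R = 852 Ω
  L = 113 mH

Step 1 — Angular frequency: ω = 2π·f = 2π·139 = 873.4 rad/s.
Step 2 — Component impedances:
  R: Z = R = 852 Ω
  L: Z = jωL = j·873.4·0.113 = 0 + j98.69 Ω
Step 3 — Series combination: Z_total = R + L = 852 + j98.69 Ω = 857.7∠6.6° Ω.
Step 4 — Power factor: PF = cos(φ) = Re(Z)/|Z| = 852/857.7 = 0.9934.
Step 5 — Type: Im(Z) = 98.69 ⇒ lagging (phase φ = 6.6°).

PF = 0.9934 (lagging, φ = 6.6°)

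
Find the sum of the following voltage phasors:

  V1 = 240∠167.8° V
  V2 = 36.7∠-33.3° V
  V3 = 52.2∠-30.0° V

Step 1 — Convert each phasor to rectangular form:
  V1 = 240·(cos(167.8°) + j·sin(167.8°)) = -234.6 + j50.72 V
  V2 = 36.7·(cos(-33.3°) + j·sin(-33.3°)) = 30.67 - j20.15 V
  V3 = 52.2·(cos(-30.0°) + j·sin(-30.0°)) = 45.21 - j26.1 V
Step 2 — Sum components: V_total = -158.7 + j4.469 V.
Step 3 — Convert to polar: |V_total| = 158.8 V, ∠V_total = 178.4°.

V_total = 158.8∠178.4° V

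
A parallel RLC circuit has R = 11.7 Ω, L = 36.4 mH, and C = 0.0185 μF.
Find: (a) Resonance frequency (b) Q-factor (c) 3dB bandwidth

Step 1 — Resonance: ω₀ = 1/√(LC) = 1/√(0.0364·1.85e-08) = 3.854e+04 rad/s.
Step 2 — f₀ = ω₀/(2π) = 6133 Hz.
Step 3 — Parallel Q: Q = R/(ω₀L) = 11.7/(3.854e+04·0.0364) = 0.008341.
Step 4 — Bandwidth: Δω = ω₀/Q = 4.62e+06 rad/s; BW = Δω/(2π) = 7.353e+05 Hz.

(a) f₀ = 6133 Hz  (b) Q = 0.008341  (c) BW = 7.353e+05 Hz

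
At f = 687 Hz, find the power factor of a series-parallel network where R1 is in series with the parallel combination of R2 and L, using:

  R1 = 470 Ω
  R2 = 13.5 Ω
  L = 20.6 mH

Step 1 — Angular frequency: ω = 2π·f = 2π·687 = 4317 rad/s.
Step 2 — Component impedances:
  R1: Z = R = 470 Ω
  R2: Z = R = 13.5 Ω
  L: Z = jωL = j·4317·0.0206 = 0 + j88.92 Ω
Step 3 — Parallel branch: R2 || L = 1/(1/R2 + 1/L) = 13.2 + j2.003 Ω.
Step 4 — Series with R1: Z_total = R1 + (R2 || L) = 483.2 + j2.003 Ω = 483.2∠0.2° Ω.
Step 5 — Power factor: PF = cos(φ) = Re(Z)/|Z| = 483.2/483.2 = 1.
Step 6 — Type: Im(Z) = 2.003 ⇒ lagging (phase φ = 0.2°).

PF = 1 (lagging, φ = 0.2°)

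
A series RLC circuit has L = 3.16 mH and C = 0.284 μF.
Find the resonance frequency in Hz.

Step 1 — Resonance condition Im(Z)=0 gives ω₀ = 1/√(LC).
Step 2 — ω₀ = 1/√(0.00316·2.84e-07) = 3.338e+04 rad/s.
Step 3 — f₀ = ω₀/(2π) = 5313 Hz.

f₀ = 5313 Hz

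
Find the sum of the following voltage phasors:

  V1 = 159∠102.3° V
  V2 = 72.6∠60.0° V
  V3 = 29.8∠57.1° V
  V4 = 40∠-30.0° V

Step 1 — Convert each phasor to rectangular form:
  V1 = 159·(cos(102.3°) + j·sin(102.3°)) = -33.87 + j155.4 V
  V2 = 72.6·(cos(60.0°) + j·sin(60.0°)) = 36.3 + j62.87 V
  V3 = 29.8·(cos(57.1°) + j·sin(57.1°)) = 16.19 + j25.02 V
  V4 = 40·(cos(-30.0°) + j·sin(-30.0°)) = 34.64 - j20 V
Step 2 — Sum components: V_total = 53.26 + j223.2 V.
Step 3 — Convert to polar: |V_total| = 229.5 V, ∠V_total = 76.6°.

V_total = 229.5∠76.6° V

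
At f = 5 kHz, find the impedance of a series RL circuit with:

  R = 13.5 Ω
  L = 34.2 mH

Step 1 — Angular frequency: ω = 2π·f = 2π·5000 = 3.142e+04 rad/s.
Step 2 — Component impedances:
  R: Z = R = 13.5 Ω
  L: Z = jωL = j·3.142e+04·0.0342 = 0 + j1074 Ω
Step 3 — Series combination: Z_total = R + L = 13.5 + j1074 Ω = 1075∠89.3° Ω.

Z = 13.5 + j1074 Ω = 1075∠89.3° Ω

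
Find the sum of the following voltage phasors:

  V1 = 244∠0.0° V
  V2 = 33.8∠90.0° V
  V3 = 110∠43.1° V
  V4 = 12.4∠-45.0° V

Step 1 — Convert each phasor to rectangular form:
  V1 = 244·(cos(0.0°) + j·sin(0.0°)) = 244 V
  V2 = 33.8·(cos(90.0°) + j·sin(90.0°)) = 0 + j33.8 V
  V3 = 110·(cos(43.1°) + j·sin(43.1°)) = 80.32 + j75.16 V
  V4 = 12.4·(cos(-45.0°) + j·sin(-45.0°)) = 8.768 - j8.768 V
Step 2 — Sum components: V_total = 333.1 + j100.2 V.
Step 3 — Convert to polar: |V_total| = 347.8 V, ∠V_total = 16.7°.

V_total = 347.8∠16.7° V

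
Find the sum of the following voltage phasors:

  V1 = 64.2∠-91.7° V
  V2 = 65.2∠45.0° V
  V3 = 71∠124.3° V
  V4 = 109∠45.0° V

Step 1 — Convert each phasor to rectangular form:
  V1 = 64.2·(cos(-91.7°) + j·sin(-91.7°)) = -1.905 - j64.17 V
  V2 = 65.2·(cos(45.0°) + j·sin(45.0°)) = 46.1 + j46.1 V
  V3 = 71·(cos(124.3°) + j·sin(124.3°)) = -40.01 + j58.65 V
  V4 = 109·(cos(45.0°) + j·sin(45.0°)) = 77.07 + j77.07 V
Step 2 — Sum components: V_total = 81.26 + j117.7 V.
Step 3 — Convert to polar: |V_total| = 143 V, ∠V_total = 55.4°.

V_total = 143∠55.4° V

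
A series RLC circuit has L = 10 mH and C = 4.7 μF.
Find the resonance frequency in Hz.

Step 1 — Resonance condition Im(Z)=0 gives ω₀ = 1/√(LC).
Step 2 — ω₀ = 1/√(0.01·4.7e-06) = 4613 rad/s.
Step 3 — f₀ = ω₀/(2π) = 734.1 Hz.

f₀ = 734.1 Hz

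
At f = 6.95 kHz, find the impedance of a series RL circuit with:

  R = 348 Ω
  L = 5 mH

Step 1 — Angular frequency: ω = 2π·f = 2π·6950 = 4.367e+04 rad/s.
Step 2 — Component impedances:
  R: Z = R = 348 Ω
  L: Z = jωL = j·4.367e+04·0.005 = 0 + j218.3 Ω
Step 3 — Series combination: Z_total = R + L = 348 + j218.3 Ω = 410.8∠32.1° Ω.

Z = 348 + j218.3 Ω = 410.8∠32.1° Ω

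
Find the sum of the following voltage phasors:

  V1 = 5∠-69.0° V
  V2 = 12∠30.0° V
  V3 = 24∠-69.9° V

Step 1 — Convert each phasor to rectangular form:
  V1 = 5·(cos(-69.0°) + j·sin(-69.0°)) = 1.792 - j4.668 V
  V2 = 12·(cos(30.0°) + j·sin(30.0°)) = 10.39 + j6 V
  V3 = 24·(cos(-69.9°) + j·sin(-69.9°)) = 8.248 - j22.54 V
Step 2 — Sum components: V_total = 20.43 - j21.21 V.
Step 3 — Convert to polar: |V_total| = 29.45 V, ∠V_total = -46.1°.

V_total = 29.45∠-46.1° V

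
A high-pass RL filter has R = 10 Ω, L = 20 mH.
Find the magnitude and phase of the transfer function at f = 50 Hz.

Step 1 — Angular frequency: ω = 2π·50 = 314.2 rad/s.
Step 2 — Transfer function: H(jω) = jωL/(R + jωL).
Step 3 — Numerator jωL = j·6.283; denominator R + jωL = 10 + j6.283.
Step 4 — H = 0.283 + j0.4505.
Step 5 — Magnitude: |H| = 0.532 (-5.5 dB); phase: φ = 57.9°.

|H| = 0.532 (-5.5 dB), φ = 57.9°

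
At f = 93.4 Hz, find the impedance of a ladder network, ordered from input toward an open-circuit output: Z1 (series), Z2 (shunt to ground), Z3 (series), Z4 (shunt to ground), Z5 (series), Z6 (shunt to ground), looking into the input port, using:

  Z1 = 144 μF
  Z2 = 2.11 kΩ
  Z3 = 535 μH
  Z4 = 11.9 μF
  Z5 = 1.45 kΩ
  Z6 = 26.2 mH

Step 1 — Angular frequency: ω = 2π·f = 2π·93.4 = 586.8 rad/s.
Step 2 — Component impedances:
  Z1: Z = 1/(jωC) = -j/(ω·C) = 0 - j11.83 Ω
  Z2: Z = R = 2110 Ω
  Z3: Z = jωL = j·586.8·0.000535 = 0 + j0.314 Ω
  Z4: Z = 1/(jωC) = -j/(ω·C) = 0 - j143.2 Ω
  Z5: Z = R = 1450 Ω
  Z6: Z = jωL = j·586.8·0.0262 = 0 + j15.38 Ω
Step 3 — Ladder network (open output): work backward from the far end, alternating series and parallel combinations. Z_in = 23.22 - j151 Ω = 152.8∠-81.3° Ω.

Z = 23.22 - j151 Ω = 152.8∠-81.3° Ω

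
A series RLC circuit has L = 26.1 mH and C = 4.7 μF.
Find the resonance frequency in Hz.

Step 1 — Resonance condition Im(Z)=0 gives ω₀ = 1/√(LC).
Step 2 — ω₀ = 1/√(0.0261·4.7e-06) = 2855 rad/s.
Step 3 — f₀ = ω₀/(2π) = 454.4 Hz.

f₀ = 454.4 Hz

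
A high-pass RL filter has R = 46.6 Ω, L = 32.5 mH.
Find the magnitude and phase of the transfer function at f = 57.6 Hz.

Step 1 — Angular frequency: ω = 2π·57.6 = 361.9 rad/s.
Step 2 — Transfer function: H(jω) = jωL/(R + jωL).
Step 3 — Numerator jωL = j·11.76; denominator R + jωL = 46.6 + j11.76.
Step 4 — H = 0.05989 + j0.2373.
Step 5 — Magnitude: |H| = 0.2447 (-12.2 dB); phase: φ = 75.8°.

|H| = 0.2447 (-12.2 dB), φ = 75.8°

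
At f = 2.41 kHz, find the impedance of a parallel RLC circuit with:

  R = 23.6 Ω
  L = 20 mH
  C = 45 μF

Step 1 — Angular frequency: ω = 2π·f = 2π·2410 = 1.514e+04 rad/s.
Step 2 — Component impedances:
  R: Z = R = 23.6 Ω
  L: Z = jωL = j·1.514e+04·0.02 = 0 + j302.8 Ω
  C: Z = 1/(jωC) = -j/(ω·C) = 0 - j1.468 Ω
Step 3 — Parallel combination: 1/Z_total = 1/R + 1/L + 1/C; Z_total = 0.09179 - j1.469 Ω = 1.472∠-86.4° Ω.

Z = 0.09179 - j1.469 Ω = 1.472∠-86.4° Ω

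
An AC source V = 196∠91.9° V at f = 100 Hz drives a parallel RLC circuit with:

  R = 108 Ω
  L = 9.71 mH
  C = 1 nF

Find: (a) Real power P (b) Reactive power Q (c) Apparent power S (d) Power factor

Step 1 — Angular frequency: ω = 2π·f = 2π·100 = 628.3 rad/s.
Step 2 — Component impedances:
  R: Z = R = 108 Ω
  L: Z = jωL = j·628.3·0.00971 = 0 + j6.101 Ω
  C: Z = 1/(jωC) = -j/(ω·C) = 0 - j1.592e+06 Ω
Step 3 — Parallel combination: 1/Z_total = 1/R + 1/L + 1/C; Z_total = 0.3436 + j6.082 Ω = 6.091∠86.8° Ω.
Step 4 — Source phasor: V = 196∠91.9° V = -6.498 + j195.9 V.
Step 5 — Current: I = V / Z = 32.05 + j2.879 A = 32.18∠5.1° A.
Step 6 — Complex power: S = V·I* = 355.7 + j6297 VA.
Step 7 — Real power: P = Re(S) = 355.7 W.
Step 8 — Reactive power: Q = Im(S) = 6297 VAR.
Step 9 — Apparent power: |S| = 6307 VA.
Step 10 — Power factor: PF = P/|S| = 0.0564 (lagging).

(a) P = 355.7 W  (b) Q = 6297 VAR  (c) S = 6307 VA  (d) PF = 0.0564 (lagging)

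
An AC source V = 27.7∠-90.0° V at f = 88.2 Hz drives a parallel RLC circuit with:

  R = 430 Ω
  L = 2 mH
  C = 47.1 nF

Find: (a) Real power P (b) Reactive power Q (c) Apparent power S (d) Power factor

Step 1 — Angular frequency: ω = 2π·f = 2π·88.2 = 554.2 rad/s.
Step 2 — Component impedances:
  R: Z = R = 430 Ω
  L: Z = jωL = j·554.2·0.002 = 0 + j1.108 Ω
  C: Z = 1/(jωC) = -j/(ω·C) = 0 - j3.831e+04 Ω
Step 3 — Parallel combination: 1/Z_total = 1/R + 1/L + 1/C; Z_total = 0.002857 + j1.108 Ω = 1.108∠89.9° Ω.
Step 4 — Source phasor: V = 27.7∠-90.0° V = 0 - j27.7 V.
Step 5 — Current: I = V / Z = -24.99 - j0.06442 A = 24.99∠-179.9° A.
Step 6 — Complex power: S = V·I* = 1.784 + j692.3 VA.
Step 7 — Real power: P = Re(S) = 1.784 W.
Step 8 — Reactive power: Q = Im(S) = 692.3 VAR.
Step 9 — Apparent power: |S| = 692.3 VA.
Step 10 — Power factor: PF = P/|S| = 0.002578 (lagging).

(a) P = 1.784 W  (b) Q = 692.3 VAR  (c) S = 692.3 VA  (d) PF = 0.002578 (lagging)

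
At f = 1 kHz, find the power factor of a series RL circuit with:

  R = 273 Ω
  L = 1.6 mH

Step 1 — Angular frequency: ω = 2π·f = 2π·1000 = 6283 rad/s.
Step 2 — Component impedances:
  R: Z = R = 273 Ω
  L: Z = jωL = j·6283·0.0016 = 0 + j10.05 Ω
Step 3 — Series combination: Z_total = R + L = 273 + j10.05 Ω = 273.2∠2.1° Ω.
Step 4 — Power factor: PF = cos(φ) = Re(Z)/|Z| = 273/273.2 = 0.9993.
Step 5 — Type: Im(Z) = 10.05 ⇒ lagging (phase φ = 2.1°).

PF = 0.9993 (lagging, φ = 2.1°)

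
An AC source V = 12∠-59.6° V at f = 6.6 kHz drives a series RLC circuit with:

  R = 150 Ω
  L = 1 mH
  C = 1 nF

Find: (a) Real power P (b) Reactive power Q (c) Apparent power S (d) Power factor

Step 1 — Angular frequency: ω = 2π·f = 2π·6600 = 4.147e+04 rad/s.
Step 2 — Component impedances:
  R: Z = R = 150 Ω
  L: Z = jωL = j·4.147e+04·0.001 = 0 + j41.47 Ω
  C: Z = 1/(jωC) = -j/(ω·C) = 0 - j2.411e+04 Ω
Step 3 — Series combination: Z_total = R + L + C = 150 - j2.407e+04 Ω = 2.407e+04∠-89.6° Ω.
Step 4 — Source phasor: V = 12∠-59.6° V = 6.072 - j10.35 V.
Step 5 — Current: I = V / Z = 0.0004315 + j0.0002496 A = 0.0004985∠30.0° A.
Step 6 — Complex power: S = V·I* = 3.727e-05 - j0.005982 VA.
Step 7 — Real power: P = Re(S) = 3.727e-05 W.
Step 8 — Reactive power: Q = Im(S) = -0.005982 VAR.
Step 9 — Apparent power: |S| = 0.005982 VA.
Step 10 — Power factor: PF = P/|S| = 0.006231 (leading).

(a) P = 3.727e-05 W  (b) Q = -0.005982 VAR  (c) S = 0.005982 VA  (d) PF = 0.006231 (leading)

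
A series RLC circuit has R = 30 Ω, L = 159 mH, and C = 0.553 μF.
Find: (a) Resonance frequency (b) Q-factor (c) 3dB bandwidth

Step 1 — Resonance: ω₀ = 1/√(LC) = 1/√(0.159·5.53e-07) = 3372 rad/s.
Step 2 — f₀ = ω₀/(2π) = 536.7 Hz.
Step 3 — Series Q: Q = ω₀L/R = 3372·0.159/30 = 17.87.
Step 4 — Bandwidth: Δω = ω₀/Q = 188.7 rad/s; BW = Δω/(2π) = 30.03 Hz.

(a) f₀ = 536.7 Hz  (b) Q = 17.87  (c) BW = 30.03 Hz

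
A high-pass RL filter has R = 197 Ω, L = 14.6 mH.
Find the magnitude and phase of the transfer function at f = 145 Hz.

Step 1 — Angular frequency: ω = 2π·145 = 911.1 rad/s.
Step 2 — Transfer function: H(jω) = jωL/(R + jωL).
Step 3 — Numerator jωL = j·13.3; denominator R + jωL = 197 + j13.3.
Step 4 — H = 0.004538 + j0.06721.
Step 5 — Magnitude: |H| = 0.06737 (-23.4 dB); phase: φ = 86.1°.

|H| = 0.06737 (-23.4 dB), φ = 86.1°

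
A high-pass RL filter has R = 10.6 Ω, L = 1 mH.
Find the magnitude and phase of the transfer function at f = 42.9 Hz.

Step 1 — Angular frequency: ω = 2π·42.9 = 269.5 rad/s.
Step 2 — Transfer function: H(jω) = jωL/(R + jωL).
Step 3 — Numerator jωL = j·0.2695; denominator R + jωL = 10.6 + j0.2695.
Step 4 — H = 0.0006462 + j0.02541.
Step 5 — Magnitude: |H| = 0.02542 (-31.9 dB); phase: φ = 88.5°.

|H| = 0.02542 (-31.9 dB), φ = 88.5°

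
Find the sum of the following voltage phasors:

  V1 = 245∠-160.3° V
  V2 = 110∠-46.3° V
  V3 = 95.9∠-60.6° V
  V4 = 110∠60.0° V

Step 1 — Convert each phasor to rectangular form:
  V1 = 245·(cos(-160.3°) + j·sin(-160.3°)) = -230.7 - j82.59 V
  V2 = 110·(cos(-46.3°) + j·sin(-46.3°)) = 76 - j79.53 V
  V3 = 95.9·(cos(-60.6°) + j·sin(-60.6°)) = 47.08 - j83.55 V
  V4 = 110·(cos(60.0°) + j·sin(60.0°)) = 55 + j95.26 V
Step 2 — Sum components: V_total = -52.59 - j150.4 V.
Step 3 — Convert to polar: |V_total| = 159.3 V, ∠V_total = -109.3°.

V_total = 159.3∠-109.3° V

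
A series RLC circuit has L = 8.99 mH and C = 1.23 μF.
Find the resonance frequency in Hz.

Step 1 — Resonance condition Im(Z)=0 gives ω₀ = 1/√(LC).
Step 2 — ω₀ = 1/√(0.00899·1.23e-06) = 9510 rad/s.
Step 3 — f₀ = ω₀/(2π) = 1514 Hz.

f₀ = 1514 Hz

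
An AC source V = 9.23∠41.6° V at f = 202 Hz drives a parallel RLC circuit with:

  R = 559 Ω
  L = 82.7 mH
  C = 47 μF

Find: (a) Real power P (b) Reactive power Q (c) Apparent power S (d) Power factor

Step 1 — Angular frequency: ω = 2π·f = 2π·202 = 1269 rad/s.
Step 2 — Component impedances:
  R: Z = R = 559 Ω
  L: Z = jωL = j·1269·0.0827 = 0 + j105 Ω
  C: Z = 1/(jωC) = -j/(ω·C) = 0 - j16.76 Ω
Step 3 — Parallel combination: 1/Z_total = 1/R + 1/L + 1/C; Z_total = 0.7111 - j19.92 Ω = 19.94∠-88.0° Ω.
Step 4 — Source phasor: V = 9.23∠41.6° V = 6.902 + j6.128 V.
Step 5 — Current: I = V / Z = -0.2948 + j0.3569 A = 0.463∠129.6° A.
Step 6 — Complex power: S = V·I* = 0.1524 - j4.27 VA.
Step 7 — Real power: P = Re(S) = 0.1524 W.
Step 8 — Reactive power: Q = Im(S) = -4.27 VAR.
Step 9 — Apparent power: |S| = 4.273 VA.
Step 10 — Power factor: PF = P/|S| = 0.03567 (leading).

(a) P = 0.1524 W  (b) Q = -4.27 VAR  (c) S = 4.273 VA  (d) PF = 0.03567 (leading)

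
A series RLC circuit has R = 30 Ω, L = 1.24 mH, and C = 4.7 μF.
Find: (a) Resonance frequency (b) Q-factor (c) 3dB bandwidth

Step 1 — Resonance condition Im(Z)=0 gives ω₀ = 1/√(LC).
Step 2 — ω₀ = 1/√(0.00124·4.7e-06) = 1.31e+04 rad/s.
Step 3 — f₀ = ω₀/(2π) = 2085 Hz.
Step 4 — Series Q: Q = ω₀L/R = 1.31e+04·0.00124/30 = 0.5414.
Step 5 — 3dB bandwidth: Δω = ω₀/Q = 2.419e+04 rad/s; BW = Δω/(2π) = 3851 Hz.

(a) f₀ = 2085 Hz  (b) Q = 0.5414  (c) BW = 3851 Hz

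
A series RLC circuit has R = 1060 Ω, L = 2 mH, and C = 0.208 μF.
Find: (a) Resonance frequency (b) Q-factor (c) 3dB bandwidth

Step 1 — Resonance condition Im(Z)=0 gives ω₀ = 1/√(LC).
Step 2 — ω₀ = 1/√(0.002·2.08e-07) = 4.903e+04 rad/s.
Step 3 — f₀ = ω₀/(2π) = 7803 Hz.
Step 4 — Series Q: Q = ω₀L/R = 4.903e+04·0.002/1060 = 0.09251.
Step 5 — 3dB bandwidth: Δω = ω₀/Q = 5.3e+05 rad/s; BW = Δω/(2π) = 8.435e+04 Hz.

(a) f₀ = 7803 Hz  (b) Q = 0.09251  (c) BW = 8.435e+04 Hz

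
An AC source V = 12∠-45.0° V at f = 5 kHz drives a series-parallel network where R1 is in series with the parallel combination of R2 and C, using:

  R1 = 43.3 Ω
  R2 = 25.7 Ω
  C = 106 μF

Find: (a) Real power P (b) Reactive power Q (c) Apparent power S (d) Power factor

Step 1 — Angular frequency: ω = 2π·f = 2π·5000 = 3.142e+04 rad/s.
Step 2 — Component impedances:
  R1: Z = R = 43.3 Ω
  R2: Z = R = 25.7 Ω
  C: Z = 1/(jωC) = -j/(ω·C) = 0 - j0.3003 Ω
Step 3 — Parallel branch: R2 || C = 1/(1/R2 + 1/C) = 0.003508 - j0.3003 Ω.
Step 4 — Series with R1: Z_total = R1 + (R2 || C) = 43.3 - j0.3003 Ω = 43.3∠-0.4° Ω.
Step 5 — Source phasor: V = 12∠-45.0° V = 8.485 - j8.485 V.
Step 6 — Current: I = V / Z = 0.1973 - j0.1946 A = 0.2771∠-44.6° A.
Step 7 — Complex power: S = V·I* = 3.325 - j0.02306 VA.
Step 8 — Real power: P = Re(S) = 3.325 W.
Step 9 — Reactive power: Q = Im(S) = -0.02306 VAR.
Step 10 — Apparent power: |S| = 3.325 VA.
Step 11 — Power factor: PF = P/|S| = 1 (leading).

(a) P = 3.325 W  (b) Q = -0.02306 VAR  (c) S = 3.325 VA  (d) PF = 1 (leading)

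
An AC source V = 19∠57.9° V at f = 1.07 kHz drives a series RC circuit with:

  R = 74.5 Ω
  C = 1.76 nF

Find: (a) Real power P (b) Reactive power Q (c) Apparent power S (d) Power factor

Step 1 — Angular frequency: ω = 2π·f = 2π·1070 = 6723 rad/s.
Step 2 — Component impedances:
  R: Z = R = 74.5 Ω
  C: Z = 1/(jωC) = -j/(ω·C) = 0 - j8.451e+04 Ω
Step 3 — Series combination: Z_total = R + C = 74.5 - j8.451e+04 Ω = 8.451e+04∠-89.9° Ω.
Step 4 — Source phasor: V = 19∠57.9° V = 10.1 + j16.1 V.
Step 5 — Current: I = V / Z = -0.0001903 + j0.0001196 A = 0.0002248∠147.8° A.
Step 6 — Complex power: S = V·I* = 3.765e-06 - j0.004272 VA.
Step 7 — Real power: P = Re(S) = 3.765e-06 W.
Step 8 — Reactive power: Q = Im(S) = -0.004272 VAR.
Step 9 — Apparent power: |S| = 0.004272 VA.
Step 10 — Power factor: PF = P/|S| = 0.0008815 (leading).

(a) P = 3.765e-06 W  (b) Q = -0.004272 VAR  (c) S = 0.004272 VA  (d) PF = 0.0008815 (leading)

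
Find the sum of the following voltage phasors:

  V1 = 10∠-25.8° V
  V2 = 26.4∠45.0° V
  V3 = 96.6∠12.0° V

Step 1 — Convert each phasor to rectangular form:
  V1 = 10·(cos(-25.8°) + j·sin(-25.8°)) = 9.003 - j4.352 V
  V2 = 26.4·(cos(45.0°) + j·sin(45.0°)) = 18.67 + j18.67 V
  V3 = 96.6·(cos(12.0°) + j·sin(12.0°)) = 94.49 + j20.08 V
Step 2 — Sum components: V_total = 122.2 + j34.4 V.
Step 3 — Convert to polar: |V_total| = 126.9 V, ∠V_total = 15.7°.

V_total = 126.9∠15.7° V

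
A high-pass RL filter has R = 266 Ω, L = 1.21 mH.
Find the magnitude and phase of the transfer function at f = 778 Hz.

Step 1 — Angular frequency: ω = 2π·778 = 4888 rad/s.
Step 2 — Transfer function: H(jω) = jωL/(R + jωL).
Step 3 — Numerator jωL = j·5.915; denominator R + jωL = 266 + j5.915.
Step 4 — H = 0.0004942 + j0.02223.
Step 5 — Magnitude: |H| = 0.02223 (-33.1 dB); phase: φ = 88.7°.

|H| = 0.02223 (-33.1 dB), φ = 88.7°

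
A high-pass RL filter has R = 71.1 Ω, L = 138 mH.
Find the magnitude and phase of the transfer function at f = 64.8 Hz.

Step 1 — Angular frequency: ω = 2π·64.8 = 407.2 rad/s.
Step 2 — Transfer function: H(jω) = jωL/(R + jωL).
Step 3 — Numerator jωL = j·56.19; denominator R + jωL = 71.1 + j56.19.
Step 4 — H = 0.3844 + j0.4865.
Step 5 — Magnitude: |H| = 0.62 (-4.2 dB); phase: φ = 51.7°.

|H| = 0.62 (-4.2 dB), φ = 51.7°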